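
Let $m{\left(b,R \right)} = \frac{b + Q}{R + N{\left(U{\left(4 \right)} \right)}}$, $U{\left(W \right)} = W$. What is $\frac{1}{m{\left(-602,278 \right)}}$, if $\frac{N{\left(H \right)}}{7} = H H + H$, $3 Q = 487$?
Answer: $- \frac{1254}{1319} \approx -0.95072$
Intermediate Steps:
$Q = \frac{487}{3}$ ($Q = \frac{1}{3} \cdot 487 = \frac{487}{3} \approx 162.33$)
$N{\left(H \right)} = 7 H + 7 H^{2}$ ($N{\left(H \right)} = 7 \left(H H + H\right) = 7 \left(H^{2} + H\right) = 7 \left(H + H^{2}\right) = 7 H + 7 H^{2}$)
$m{\left(b,R \right)} = \frac{\frac{487}{3} + b}{140 + R}$ ($m{\left(b,R \right)} = \frac{b + \frac{487}{3}}{R + 7 \cdot 4 \left(1 + 4\right)} = \frac{\frac{487}{3} + b}{R + 7 \cdot 4 \cdot 5} = \frac{\frac{487}{3} + b}{R + 140} = \frac{\frac{487}{3} + b}{140 + R}$)
$\frac{1}{m{\left(-602,278 \right)}} = \frac{1}{\frac{1}{140 + 278} \left(\frac{487}{3} - 602\right)} = \frac{1}{\frac{1}{418} \left(- \frac{1319}{3}\right)} = \frac{1}{- \frac{1319}{1254}} = - \frac{1254}{1319}$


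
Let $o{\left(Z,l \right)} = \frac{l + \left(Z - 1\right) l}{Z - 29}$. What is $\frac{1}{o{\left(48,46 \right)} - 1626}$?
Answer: $- \frac{19}{28686} \approx -0.00066234$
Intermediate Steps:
$o{\left(Z,l \right)} = \frac{l + l \left(-1 + Z\right)}{-29 + Z}$ ($o{\left(Z,l \right)} = \frac{l + \left(-1 + Z\right) l}{-29 + Z} = \frac{l + l \left(-1 + Z\right)}{-29 + Z}$)
$\frac{1}{o{\left(48,46 \right)} - 1626} = \frac{1}{48 \cdot 46 \frac{1}{-29 + 48} - 1626} = \frac{1}{48 \cdot 46 \cdot \frac{1}{19} - 1626} = \frac{1}{\frac{2208}{19} - 1626} = \frac{1}{- \frac{28686}{19}} = - \frac{19}{28686}$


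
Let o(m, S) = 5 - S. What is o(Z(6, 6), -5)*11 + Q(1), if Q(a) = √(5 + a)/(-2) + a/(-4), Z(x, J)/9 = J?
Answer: 439/4 - √6/2 ≈ 108.53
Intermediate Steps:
Z(x, J) = 9*J
Q(a) = -√(5 + a)/2 - a/4 (Q(a) = √(5 + a)*(-½) + a*(-¼) = -√(5 + a)/2 - a/4)
o(Z(6, 6), -5)*11 + Q(1) = (5 - 1*(-5))*11 + (-√(5 + 1)/2 - ¼*1) = (5 + 5)*11 + (-√6/2 - ¼) = 10*11 + (-¼ - √6/2) = 110 + (-¼ - √6/2) = 439/4 - √6/2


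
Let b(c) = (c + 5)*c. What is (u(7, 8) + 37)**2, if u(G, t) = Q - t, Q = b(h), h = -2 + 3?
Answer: 1225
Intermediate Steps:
h = 1
b(c) = c*(5 + c) (b(c) = (5 + c)*c = c*(5 + c))
Q = 6 (Q = 1*(5 + 1) = 1*6 = 6)
u(G, t) = 6 - t
(u(7, 8) + 37)**2 = ((6 - 1*8) + 37)**2 = ((6 - 8) + 37)**2 = (-2 + 37)**2 = 35**2 = 1225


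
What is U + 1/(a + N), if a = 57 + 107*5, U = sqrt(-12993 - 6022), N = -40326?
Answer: -1/39734 + I*sqrt(19015) ≈ -2.5167e-5 + 137.89*I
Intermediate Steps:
U = I*sqrt(19015) (U = sqrt(-19015) = I*sqrt(19015) ≈ 137.89*I)
a = 592 (a = 57 + 535 = 592)
U + 1/(a + N) = I*sqrt(19015) + 1/(592 - 40326) = I*sqrt(19015) + 1/(-39734) = I*sqrt(19015) - 1/39734 = -1/39734 + I*sqrt(19015)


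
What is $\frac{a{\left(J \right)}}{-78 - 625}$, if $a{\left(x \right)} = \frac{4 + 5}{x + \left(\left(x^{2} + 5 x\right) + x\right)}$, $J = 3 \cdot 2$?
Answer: $- \frac{3}{18278} \approx -0.00016413$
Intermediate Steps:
$J = 6$
$a{\left(x \right)} = \frac{9}{x^{2} + 7 x}$ ($a{\left(x \right)} = \frac{9}{x + \left(x^{2} + 6 x\right)} = \frac{9}{x^{2} + 7 x}$)
$\frac{a{\left(J \right)}}{-78 - 625} = \frac{9 \cdot \frac{1}{6} \frac{1}{7 + 6}}{-78 - 625} = \frac{9 \cdot \frac{1}{6} \cdot \frac{1}{13}}{-703} = - \frac{9 \cdot \frac{1}{6} \cdot \frac{1}{13}}{703} = \left(- \frac{1}{703}\right) \frac{3}{26} = - \frac{3}{18278}$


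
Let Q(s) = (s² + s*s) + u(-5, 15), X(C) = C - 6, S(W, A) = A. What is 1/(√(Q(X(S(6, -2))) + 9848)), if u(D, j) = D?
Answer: √59/767 ≈ 0.010015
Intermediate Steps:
X(C) = -6 + C
Q(s) = -5 + 2*s² (Q(s) = (s² + s*s) - 5 = (s² + s²) - 5 = 2*s² - 5 = -5 + 2*s²)
1/(√(Q(X(S(6, -2))) + 9848)) = 1/(√((-5 + 2*(-6 - 2)²) + 9848)) = 1/(√((-5 + 2*(-8)²) + 9848)) = 1/(√((-5 + 2*64) + 9848)) = 1/(√((-5 + 128) + 9848)) = 1/(√(123 + 9848)) = 1/(√9971) = 1/(13*√59) = √59/767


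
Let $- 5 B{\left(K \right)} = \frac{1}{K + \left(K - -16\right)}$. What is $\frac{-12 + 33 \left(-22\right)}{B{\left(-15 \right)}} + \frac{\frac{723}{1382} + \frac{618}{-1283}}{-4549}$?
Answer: $- \frac{416682286035573}{8065859194} \approx -51660.0$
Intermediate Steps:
$B{\left(K \right)} = - \frac{1}{5 \left(16 + 2 K\right)}$ ($B{\left(K \right)} = - \frac{1}{5 \left(K + \left(K - -16\right)\right)} = - \frac{1}{5 \left(K + \left(K + 16\right)\right)} = - \frac{1}{5 \left(K + \left(16 + K\right)\right)} = - \frac{1}{5 \left(16 + 2 K\right)}$)
$\frac{-12 + 33 \left(-22\right)}{B{\left(-15 \right)}} + \frac{\frac{723}{1382} + \frac{618}{-1283}}{-4549} = \frac{-12 + 33 \left(-22\right)}{\left(-1\right) \frac{1}{80 + 10 \left(-15\right)}} + \frac{\frac{723}{1382} + \frac{618}{-1283}}{-4549} = \frac{-12 - 726}{\left(-1\right) \frac{1}{80 - 150}} + \left(723 \cdot \frac{1}{1382} + 618 \left(- \frac{1}{1283}\right)\right) \left(- \frac{1}{4549}\right) = - \frac{738}{\left(-1\right) \frac{1}{-70}} + \left(\frac{723}{1382} - \frac{618}{1283}\right) \left(- \frac{1}{4549}\right) = - \frac{738}{\left(-1\right) \left(- \frac{1}{70}\right)} + \frac{73533}{1773106} \left(- \frac{1}{4549}\right) = - 738 \frac{1}{\frac{1}{70}} - \frac{73533}{8065859194} = \left(-738\right) 70 - \frac{73533}{8065859194} = -51660 - \frac{73533}{8065859194} = - \frac{416682286035573}{8065859194}$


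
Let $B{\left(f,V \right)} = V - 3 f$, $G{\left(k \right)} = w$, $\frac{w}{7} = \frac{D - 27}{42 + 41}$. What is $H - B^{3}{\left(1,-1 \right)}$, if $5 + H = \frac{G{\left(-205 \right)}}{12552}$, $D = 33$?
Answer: $\frac{10244531}{173636} \approx 59.0$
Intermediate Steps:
$w = \frac{42}{83}$ ($w = 7 \frac{33 - 27}{42 + 41} = 7 \cdot \frac{6}{83} = \frac{42}{83} \approx 0.50602$)
$G{\left(k \right)} = \frac{42}{83}$
$H = - \frac{868173}{173636}$ ($H = -5 + \frac{42}{83 \cdot 12552} = -5 + \frac{42}{83} \cdot \frac{1}{12552} = -5 + \frac{7}{173636} = - \frac{868173}{173636} \approx -5.0$)
$H - B^{3}{\left(1,-1 \right)} = - \frac{868173}{173636} - \left(-1 - 3\right)^{3} = - \frac{868173}{173636} - \left(-4\right)^{3} = - \frac{868173}{173636} - -64 = - \frac{868173}{173636} + 64 = \frac{10244531}{173636}$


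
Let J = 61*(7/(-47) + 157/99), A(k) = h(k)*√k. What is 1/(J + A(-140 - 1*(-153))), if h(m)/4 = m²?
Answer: -948853719/64225993290838 + 3658919121*√13/32112996645419 ≈ 0.00039604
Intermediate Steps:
h(m) = 4*m²
A(k) = 4*k^(5/2) (A(k) = (4*k²)*√k = 4*k^(5/2))
J = 407846/4653 (J = 61*(7*(-1/47) + 157*(1/99)) = 61*(-7/47 + 157/99) = 61*(6686/4653) = 407846/4653 ≈ 87.652)
1/(J + A(-140 - 1*(-153))) = 1/(407846/4653 + 4*(-140 - 1*(-153))^(5/2)) = 1/(407846/4653 + 4*(-140 + 153)^(5/2)) = 1/(407846/4653 + 4*13^(5/2)) = 1/(407846/4653 + 4*(169*√13)) = 1/(407846/4653 + 676*√13)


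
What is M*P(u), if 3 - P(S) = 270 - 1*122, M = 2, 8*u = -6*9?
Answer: -290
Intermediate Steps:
u = -27/4 (u = (-6*9)/8 = (⅛)*(-54) = -27/4 ≈ -6.7500)
P(S) = -145 (P(S) = 3 - (270 - 1*122) = 3 - (270 - 122) = 3 - 1*148 = 3 - 148 = -145)
M*P(u) = 2*(-145) = -290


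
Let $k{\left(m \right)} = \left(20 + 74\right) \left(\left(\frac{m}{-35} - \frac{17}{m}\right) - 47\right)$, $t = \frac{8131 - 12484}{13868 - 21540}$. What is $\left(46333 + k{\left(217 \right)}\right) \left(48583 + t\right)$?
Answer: $\frac{16712401916681663}{8324120} \approx 2.0077 \cdot 10^{9}$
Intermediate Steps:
$t = \frac{4353}{7672}$ ($t = - \frac{4353}{-7672} = \left(-4353\right) \left(- \frac{1}{7672}\right) = \frac{4353}{7672} \approx 0.56739$)
$k{\left(m \right)} = -4418 - \frac{1598}{m} - \frac{94 m}{35}$ ($k{\left(m \right)} = 94 \left(\left(m \left(- \frac{1}{35}\right) - \frac{17}{m}\right) - 47\right) = 94 \left(\left(- \frac{m}{35} - \frac{17}{m}\right) - 47\right) = 94 \left(\left(- \frac{17}{m} - \frac{m}{35}\right) - 47\right) = 94 \left(-47 - \frac{17}{m} - \frac{m}{35}\right) = -4418 - \frac{1598}{m} - \frac{94 m}{35}$)
$\left(46333 + k{\left(217 \right)}\right) \left(48583 + t\right) = \left(46333 - \left(\frac{25004}{5} + \frac{1598}{217}\right)\right) \left(48583 + \frac{4353}{7672}\right) = \left(46333 - \frac{5433858}{1085}\right) \frac{372733129}{7672} = \frac{44837447}{1085} \cdot \frac{372733129}{7672} = \frac{16712401916681663}{8324120}$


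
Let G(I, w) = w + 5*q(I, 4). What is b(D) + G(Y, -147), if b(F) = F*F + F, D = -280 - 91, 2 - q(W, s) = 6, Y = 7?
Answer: 137103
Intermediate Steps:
q(W, s) = -4 (q(W, s) = 2 - 1*6 = 2 - 6 = -4)
G(I, w) = -20 + w (G(I, w) = w + 5*(-4) = w - 20 = -20 + w)
D = -371
b(F) = F + F**2 (b(F) = F**2 + F = F + F**2)
b(D) + G(Y, -147) = -371*(1 - 371) + (-20 - 147) = -371*(-370) - 167 = 137270 - 167 = 137103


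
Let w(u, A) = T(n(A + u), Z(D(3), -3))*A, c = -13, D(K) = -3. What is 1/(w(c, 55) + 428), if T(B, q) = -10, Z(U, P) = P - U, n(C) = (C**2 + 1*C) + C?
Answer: -1/122 ≈ -0.0081967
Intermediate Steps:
n(C) = C**2 + 2*C (n(C) = (C**2 + C) + C = (C + C**2) + C = C**2 + 2*C)
w(u, A) = -10*A
1/(w(c, 55) + 428) = 1/(-10*55 + 428) = 1/(-550 + 428) = 1/(-122) = -1/122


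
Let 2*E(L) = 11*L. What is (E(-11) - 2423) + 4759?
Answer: 4551/2 ≈ 2275.5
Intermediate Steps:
E(L) = 11*L/2 (E(L) = (11*L)/2 = 11*L/2)
(E(-11) - 2423) + 4759 = ((11/2)*(-11) - 2423) + 4759 = (-121/2 - 2423) + 4759 = -4967/2 + 4759 = 4551/2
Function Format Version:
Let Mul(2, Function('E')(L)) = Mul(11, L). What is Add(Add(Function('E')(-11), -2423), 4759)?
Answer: Rational(4551, 2) ≈ 2275.5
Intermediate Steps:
Function('E')(L) = Mul(Rational(11, 2), L) (Function('E')(L) = Mul(Rational(1, 2), Mul(11, L)) = Mul(Rational(11, 2), L))
Add(Add(Function('E')(-11), -2423), 4759) = Add(Add(Mul(Rational(11, 2), -11), -2423), 4759) = Add(Add(Rational(-121, 2), -2423), 4759) = Add(Rational(-4967, 2), 4759) = Rational(4551, 2)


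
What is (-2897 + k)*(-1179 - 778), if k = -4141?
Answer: 13773366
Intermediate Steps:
(-2897 + k)*(-1179 - 778) = (-2897 - 4141)*(-1179 - 778) = -7038*(-1957) = 13773366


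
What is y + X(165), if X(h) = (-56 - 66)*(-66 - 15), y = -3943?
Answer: 5939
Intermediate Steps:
X(h) = 9882 (X(h) = -122*(-81) = 9882)
y + X(165) = -3943 + 9882 = 5939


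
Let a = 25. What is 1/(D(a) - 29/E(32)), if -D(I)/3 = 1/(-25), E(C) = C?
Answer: -800/629 ≈ -1.2719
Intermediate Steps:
D(I) = 3/25 (D(I) = -3/(-25) = -3*(-1/25) = 3/25)
1/(D(a) - 29/E(32)) = 1/(3/25 - 29/32) = 1/(-629/800) = -800/629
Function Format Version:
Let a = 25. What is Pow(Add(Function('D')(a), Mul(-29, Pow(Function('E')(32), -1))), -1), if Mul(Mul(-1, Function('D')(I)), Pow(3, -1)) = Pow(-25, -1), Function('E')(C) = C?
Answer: Rational(-800, 629) ≈ -1.2719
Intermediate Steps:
Function('D')(I) = Rational(3, 25) (Function('D')(I) = Mul(-3, Pow(-25, -1)) = Mul(-3, Rational(-1, 25)) = Rational(3, 25))
Pow(Add(Function('D')(a), Mul(-29, Pow(Function('E')(32), -1))), -1) = Pow(Add(Rational(3, 25), Mul(-29, Pow(32, -1))), -1) = Pow(Add(Rational(3, 25), Mul(-29, Rational(1, 32))), -1) = Pow(Add(Rational(3, 25), Rational(-29, 32)), -1) = Pow(Rational(-629, 800), -1) = Rational(-800, 629)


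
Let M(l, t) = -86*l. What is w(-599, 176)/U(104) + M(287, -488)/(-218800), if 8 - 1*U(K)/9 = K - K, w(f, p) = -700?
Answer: -9461431/984600 ≈ -9.6094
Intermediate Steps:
U(K) = 72 (U(K) = 72 - 9*(K - K) = 72 - 9*0 = 72 + 0 = 72)
w(-599, 176)/U(104) + M(287, -488)/(-218800) = -700/72 - 86*287/(-218800) = -700*1/72 - 24682*(-1/218800) = -175/18 + 12341/109400 = -9461431/984600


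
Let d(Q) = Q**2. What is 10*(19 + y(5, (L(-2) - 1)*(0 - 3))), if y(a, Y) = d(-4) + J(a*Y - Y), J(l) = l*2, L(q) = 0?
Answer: 590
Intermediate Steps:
J(l) = 2*l
y(a, Y) = 16 - 2*Y + 2*Y*a (y(a, Y) = (-4)**2 + 2*(a*Y - Y) = 16 + 2*(Y*a - Y) = 16 + 2*(-Y + Y*a) = 16 + (-2*Y + 2*Y*a) = 16 - 2*Y + 2*Y*a)
10*(19 + y(5, (L(-2) - 1)*(0 - 3))) = 10*(19 + (16 + 2*((0 - 1)*(0 - 3))*(-1 + 5))) = 10*(19 + (16 + 2*(-1*(-3))*4)) = 10*(19 + (16 + 2*3*4)) = 10*(19 + (16 + 24)) = 10*(19 + 40) = 10*59 = 590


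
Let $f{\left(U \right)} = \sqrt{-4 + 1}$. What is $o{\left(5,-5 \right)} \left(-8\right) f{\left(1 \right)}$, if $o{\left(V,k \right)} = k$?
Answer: $40 i \sqrt{3} \approx 69.282 i$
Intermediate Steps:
$f{\left(U \right)} = i \sqrt{3}$ ($f{\left(U \right)} = \sqrt{-3} = i \sqrt{3}$)
$o{\left(5,-5 \right)} \left(-8\right) f{\left(1 \right)} = \left(-5\right) \left(-8\right) i \sqrt{3} = 40 i \sqrt{3}$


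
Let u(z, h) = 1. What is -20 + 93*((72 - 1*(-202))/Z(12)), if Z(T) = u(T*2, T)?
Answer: 25462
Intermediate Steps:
Z(T) = 1
-20 + 93*((72 - 1*(-202))/Z(12)) = -20 + 93*((72 - 1*(-202))/1) = -20 + 93*((72 + 202)*1) = -20 + 93*(274*1) = -20 + 93*274 = -20 + 25482 = 25462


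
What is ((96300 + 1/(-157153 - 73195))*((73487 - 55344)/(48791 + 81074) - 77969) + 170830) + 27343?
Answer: -112300730273178896149/14957071510 ≈ -7.5082e+9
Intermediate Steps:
((96300 + 1/(-157153 - 73195))*((73487 - 55344)/(48791 + 81074) - 77969) + 170830) + 27343 = ((96300 + 1/(-230348))*(18143/129865 - 77969) + 170830) + 27343 = ((96300 - 1/230348)*(18143*(1/129865) - 77969) + 170830) + 27343 = (22182512399*(18143/129865 - 77969)/230348 + 170830) + 27343 = ((22182512399/230348)*(-10125426042/129865) + 170830) + 27343 = (-112303694360911247379/14957071510 + 170830) + 27343 = -112301139244385194079/14957071510 + 27343 = -112300730273178896149/14957071510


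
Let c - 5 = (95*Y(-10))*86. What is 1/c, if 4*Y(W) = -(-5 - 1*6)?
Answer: 2/44945 ≈ 4.4499e-5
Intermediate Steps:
Y(W) = 11/4 (Y(W) = (-(-5 - 1*6))/4 = (-(-5 - 6))/4 = (-1*(-11))/4 = (1/4)*11 = 11/4)
c = 44945/2 (c = 5 + (95*(11/4))*86 = 5 + (1045/4)*86 = 5 + 44935/2 = 44945/2 ≈ 22473.)
1/c = 1/(44945/2) = 2/44945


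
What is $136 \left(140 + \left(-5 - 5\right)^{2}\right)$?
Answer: $32640$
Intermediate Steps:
$136 \left(140 + \left(-5 - 5\right)^{2}\right) = 136 \left(140 + \left(-10\right)^{2}\right) = 136 \left(140 + 100\right) = 136 \cdot 240 = 32640$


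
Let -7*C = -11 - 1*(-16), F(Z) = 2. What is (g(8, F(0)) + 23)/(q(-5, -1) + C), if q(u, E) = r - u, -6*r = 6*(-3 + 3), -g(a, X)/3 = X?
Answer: 119/30 ≈ 3.9667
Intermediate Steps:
C = -5/7 (C = -(-11 - 1*(-16))/7 = -(-11 + 16)/7 = -⅐*5 = -5/7 ≈ -0.71429)
g(a, X) = -3*X
r = 0 (r = -(-3 + 3) = -0 = -⅙*0 = 0)
q(u, E) = -u (q(u, E) = 0 - u = -u)
(g(8, F(0)) + 23)/(q(-5, -1) + C) = (-3*2 + 23)/(-1*(-5) - 5/7) = (-6 + 23)/(5 - 5/7) = 17/(30/7) = 17*(7/30) = 119/30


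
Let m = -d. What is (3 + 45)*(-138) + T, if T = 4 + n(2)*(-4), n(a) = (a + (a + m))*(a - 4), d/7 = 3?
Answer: -6756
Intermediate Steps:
d = 21 (d = 7*3 = 21)
m = -21 (m = -1*21 = -21)
n(a) = (-21 + 2*a)*(-4 + a) (n(a) = (a + (a - 21))*(a - 4) = (a + (-21 + a))*(-4 + a) = (-21 + 2*a)*(-4 + a))
T = -132 (T = 4 + (84 - 29*2 + 2*2**2)*(-4) = 4 + (84 - 58 + 2*4)*(-4) = 4 + (84 - 58 + 8)*(-4) = 4 + 34*(-4) = 4 - 136 = -132)
(3 + 45)*(-138) + T = (3 + 45)*(-138) - 132 = 48*(-138) - 132 = -6624 - 132 = -6756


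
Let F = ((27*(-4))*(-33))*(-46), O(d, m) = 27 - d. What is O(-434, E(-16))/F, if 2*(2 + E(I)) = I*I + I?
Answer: -461/163944 ≈ -0.0028119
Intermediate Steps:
E(I) = -2 + I/2 + I²/2 (E(I) = -2 + (I*I + I)/2 = -2 + (I² + I)/2 = -2 + (I + I²)/2 = -2 + (I/2 + I²/2) = -2 + I/2 + I²/2)
F = -163944 (F = -108*(-33)*(-46) = 3564*(-46) = -163944)
O(-434, E(-16))/F = (27 - 1*(-434))/(-163944) = (27 + 434)*(-1/163944) = 461*(-1/163944) = -461/163944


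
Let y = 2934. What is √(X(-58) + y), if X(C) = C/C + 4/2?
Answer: √2937 ≈ 54.194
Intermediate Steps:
X(C) = 3 (X(C) = 1 + 4*(½) = 1 + 2 = 3)
√(X(-58) + y) = √(3 + 2934) = √2937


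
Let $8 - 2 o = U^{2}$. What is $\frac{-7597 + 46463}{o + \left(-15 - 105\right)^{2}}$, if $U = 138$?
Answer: $\frac{19433}{2441} \approx 7.9611$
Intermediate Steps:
$o = -9518$ ($o = 4 - \frac{138^{2}}{2} = 4 - 9522 = -9518$)
$\frac{-7597 + 46463}{o + \left(-15 - 105\right)^{2}} = \frac{-7597 + 46463}{-9518 + \left(-15 - 105\right)^{2}} = \frac{38866}{-9518 + \left(-120\right)^{2}} = \frac{38866}{-9518 + 14400} = \frac{38866}{4882} = 38866 \cdot \frac{1}{4882} = \frac{19433}{2441}$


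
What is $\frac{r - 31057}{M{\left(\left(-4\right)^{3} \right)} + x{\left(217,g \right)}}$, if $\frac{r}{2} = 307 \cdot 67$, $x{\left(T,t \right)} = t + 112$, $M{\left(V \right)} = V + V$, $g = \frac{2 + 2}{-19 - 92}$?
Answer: $- \frac{1118991}{1780} \approx -628.65$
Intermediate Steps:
$g = - \frac{4}{111}$ ($g = \frac{4}{-111} = 4 \left(- \frac{1}{111}\right) = - \frac{4}{111} \approx -0.036036$)
$M{\left(V \right)} = 2 V$
$x{\left(T,t \right)} = 112 + t$
$r = 41138$ ($r = 2 \cdot 307 \cdot 67 = 2 \cdot 20569 = 41138$)
$\frac{r - 31057}{M{\left(\left(-4\right)^{3} \right)} + x{\left(217,g \right)}} = \frac{41138 - 31057}{2 \left(-4\right)^{3} + \left(112 - \frac{4}{111}\right)} = \frac{10081}{2 \left(-64\right) + \frac{12428}{111}} = \frac{10081}{-128 + \frac{12428}{111}} = \frac{10081}{- \frac{1780}{111}} = 10081 \left(- \frac{111}{1780}\right) = - \frac{1118991}{1780}$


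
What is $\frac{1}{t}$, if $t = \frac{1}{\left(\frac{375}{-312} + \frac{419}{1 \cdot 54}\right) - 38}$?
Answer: $- \frac{88291}{2808} \approx -31.443$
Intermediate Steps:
$t = - \frac{2808}{88291}$ ($t = \frac{1}{\left(375 \left(- \frac{1}{312}\right) + \frac{419}{54}\right) - 38} = \frac{1}{\left(- \frac{125}{104} + 419 \cdot \frac{1}{54}\right) - 38} = \frac{1}{\left(- \frac{125}{104} + \frac{419}{54}\right) - 38} = \frac{1}{\frac{18413}{2808} - 38} = \frac{1}{- \frac{88291}{2808}} = - \frac{2808}{88291} \approx -0.031804$)
$\frac{1}{t} = \frac{1}{- \frac{2808}{88291}} = - \frac{88291}{2808}$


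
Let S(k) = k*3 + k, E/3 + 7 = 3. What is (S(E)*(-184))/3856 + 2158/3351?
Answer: 2369830/807591 ≈ 2.9344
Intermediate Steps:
E = -12 (E = -21 + 3*3 = -21 + 9 = -12)
S(k) = 4*k (S(k) = 3*k + k = 4*k)
(S(E)*(-184))/3856 + 2158/3351 = ((4*(-12))*(-184))/3856 + 2158/3351 = -48*(-184)*(1/3856) + 2158*(1/3351) = 8832*(1/3856) + 2158/3351 = 552/241 + 2158/3351 = 2369830/807591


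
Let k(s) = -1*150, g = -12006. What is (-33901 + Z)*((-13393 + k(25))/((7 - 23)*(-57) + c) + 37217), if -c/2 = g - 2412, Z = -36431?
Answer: -6488817267553/2479 ≈ -2.6175e+9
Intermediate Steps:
k(s) = -150
c = 28836 (c = -2*(-12006 - 2412) = -2*(-14418) = 28836)
(-33901 + Z)*((-13393 + k(25))/((7 - 23)*(-57) + c) + 37217) = (-33901 - 36431)*((-13393 - 150)/((7 - 23)*(-57) + 28836) + 37217) = -70332*(-13543/(-16*(-57) + 28836) + 37217) = -70332*(-13543/(912 + 28836) + 37217) = -70332*(-13543/29748 + 37217) = -70332*1107117773/29748 = -6488817267553/2479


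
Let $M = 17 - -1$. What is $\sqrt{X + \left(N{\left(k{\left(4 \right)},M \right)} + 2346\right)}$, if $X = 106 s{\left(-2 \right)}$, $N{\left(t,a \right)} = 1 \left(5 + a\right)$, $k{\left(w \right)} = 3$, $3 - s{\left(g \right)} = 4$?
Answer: $\sqrt{2263} \approx 47.571$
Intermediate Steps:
$M = 18$ ($M = 17 + 1 = 18$)
$s{\left(g \right)} = -1$ ($s{\left(g \right)} = 3 - 4 = -1$)
$N{\left(t,a \right)} = 5 + a$
$X = -106$ ($X = 106 \left(-1\right) = -106$)
$\sqrt{X + \left(N{\left(k{\left(4 \right)},M \right)} + 2346\right)} = \sqrt{-106 + \left(\left(5 + 18\right) + 2346\right)} = \sqrt{-106 + \left(23 + 2346\right)} = \sqrt{-106 + 2369} = \sqrt{2263}$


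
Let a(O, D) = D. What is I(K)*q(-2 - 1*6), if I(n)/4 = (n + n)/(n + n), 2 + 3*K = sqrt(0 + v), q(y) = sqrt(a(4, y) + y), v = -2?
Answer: 16*I ≈ 16.0*I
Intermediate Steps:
q(y) = sqrt(2)*sqrt(y) (q(y) = sqrt(y + y) = sqrt(2*y) = sqrt(2)*sqrt(y))
K = -2/3 + I*sqrt(2)/3 (K = -2/3 + sqrt(0 - 2)/3 = -2/3 + sqrt(-2)/3 = -2/3 + (I*sqrt(2))/3 = -2/3 + I*sqrt(2)/3 ≈ -0.66667 + 0.4714*I)
I(n) = 4 (I(n) = 4*((n + n)/(n + n)) = 4*((2*n)/((2*n))) = 4*((2*n)*(1/(2*n))) = 4*1 = 4)
I(K)*q(-2 - 1*6) = 4*(sqrt(2)*sqrt(-2 - 1*6)) = 4*(sqrt(2)*sqrt(-2 - 6)) = 4*(sqrt(2)*sqrt(-8)) = 4*(sqrt(2)*(2*I*sqrt(2))) = 4*(4*I) = 16*I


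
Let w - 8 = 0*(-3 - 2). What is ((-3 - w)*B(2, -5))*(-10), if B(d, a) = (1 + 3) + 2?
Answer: 660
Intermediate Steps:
w = 8 (w = 8 + 0*(-3 - 2) = 8 + 0*(-5) = 8 + 0 = 8)
B(d, a) = 6 (B(d, a) = 4 + 2 = 6)
((-3 - w)*B(2, -5))*(-10) = ((-3 - 1*8)*6)*(-10) = ((-3 - 8)*6)*(-10) = -11*6*(-10) = -66*(-10) = 660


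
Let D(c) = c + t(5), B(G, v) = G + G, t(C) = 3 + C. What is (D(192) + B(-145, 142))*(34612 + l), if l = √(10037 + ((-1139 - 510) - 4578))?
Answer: -3115080 - 90*√3810 ≈ -3.1206e+6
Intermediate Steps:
B(G, v) = 2*G
D(c) = 8 + c (D(c) = c + (3 + 5) = c + 8 = 8 + c)
l = √3810 (l = √(10037 + (-1649 - 4578)) = √(10037 - 6227) = √3810 ≈ 61.725)
(D(192) + B(-145, 142))*(34612 + l) = ((8 + 192) + 2*(-145))*(34612 + √3810) = (200 - 290)*(34612 + √3810) = -90*(34612 + √3810) = -3115080 - 90*√3810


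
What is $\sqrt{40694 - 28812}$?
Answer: $\sqrt{11882} \approx 109.0$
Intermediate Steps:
$\sqrt{40694 - 28812} = \sqrt{11882}$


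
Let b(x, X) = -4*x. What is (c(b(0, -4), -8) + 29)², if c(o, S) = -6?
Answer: 529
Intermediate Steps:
(c(b(0, -4), -8) + 29)² = (-6 + 29)² = 23² = 529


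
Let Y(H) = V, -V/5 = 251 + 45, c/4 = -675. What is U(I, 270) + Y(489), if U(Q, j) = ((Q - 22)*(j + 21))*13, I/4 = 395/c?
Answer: -3911389/45 ≈ -86920.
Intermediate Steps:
c = -2700 (c = 4*(-675) = -2700)
I = -79/135 (I = 4*(395/(-2700)) = 4*(395*(-1/2700)) = 4*(-79/540) = -79/135 ≈ -0.58519)
U(Q, j) = 13*(-22 + Q)*(21 + j) (U(Q, j) = ((-22 + Q)*(21 + j))*13 = 13*(-22 + Q)*(21 + j))
V = -1480 (V = -5*(251 + 45) = -5*296 = -1480)
Y(H) = -1480
U(I, 270) + Y(489) = (-6006 - 286*270 + 273*(-79/135) + 13*(-79/135)*270) - 1480 = (-6006 - 77220 - 7189/45 - 2054) - 1480 = -3844789/45 - 1480 = -3911389/45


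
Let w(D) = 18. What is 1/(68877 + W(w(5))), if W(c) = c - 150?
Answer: 1/68745 ≈ 1.4547e-5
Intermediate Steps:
W(c) = -150 + c
1/(68877 + W(w(5))) = 1/(68877 + (-150 + 18)) = 1/(68877 - 132) = 1/68745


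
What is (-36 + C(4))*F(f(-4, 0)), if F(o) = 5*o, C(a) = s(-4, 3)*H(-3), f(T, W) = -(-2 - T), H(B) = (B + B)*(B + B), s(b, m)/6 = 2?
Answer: -3960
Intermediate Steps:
s(b, m) = 12 (s(b, m) = 6*2 = 12)
H(B) = 4*B² (H(B) = (2*B)*(2*B) = 4*B²)
f(T, W) = 2 + T
C(a) = 432 (C(a) = 12*(4*(-3)²) = 12*(4*9) = 12*36 = 432)
(-36 + C(4))*F(f(-4, 0)) = (-36 + 432)*(5*(2 - 4)) = 396*(5*(-2)) = 396*(-10) = -3960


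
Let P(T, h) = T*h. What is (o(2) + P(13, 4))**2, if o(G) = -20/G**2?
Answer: 2209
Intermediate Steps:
o(G) = -20/G**2
(o(2) + P(13, 4))**2 = (-20/2**2 + 13*4)**2 = (-20*1/4 + 52)**2 = (-5 + 52)**2 = 47**2 = 2209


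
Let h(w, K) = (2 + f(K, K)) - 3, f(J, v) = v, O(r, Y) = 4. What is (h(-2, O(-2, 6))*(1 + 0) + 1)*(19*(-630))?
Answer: -47880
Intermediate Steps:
h(w, K) = -1 + K (h(w, K) = (2 + K) - 3 = -1 + K)
(h(-2, O(-2, 6))*(1 + 0) + 1)*(19*(-630)) = ((-1 + 4)*(1 + 0) + 1)*(19*(-630)) = (3*1 + 1)*(-11970) = (3 + 1)*(-11970) = 4*(-11970) = -47880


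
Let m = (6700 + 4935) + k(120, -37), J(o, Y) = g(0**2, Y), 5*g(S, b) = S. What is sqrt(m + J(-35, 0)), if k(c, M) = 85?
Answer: 2*sqrt(2930) ≈ 108.26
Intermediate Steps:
g(S, b) = S/5
J(o, Y) = 0 (J(o, Y) = (1/5)*0**2 = (1/5)*0 = 0)
m = 11720 (m = (6700 + 4935) + 85 = 11635 + 85 = 11720)
sqrt(m + J(-35, 0)) = sqrt(11720 + 0) = sqrt(11720) = 2*sqrt(2930)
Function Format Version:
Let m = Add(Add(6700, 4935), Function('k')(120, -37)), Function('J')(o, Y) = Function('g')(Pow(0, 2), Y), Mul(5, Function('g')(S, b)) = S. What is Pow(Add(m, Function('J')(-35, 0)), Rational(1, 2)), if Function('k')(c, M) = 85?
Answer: Mul(2, Pow(2930, Rational(1, 2))) ≈ 108.26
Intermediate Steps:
Function('g')(S, b) = Mul(Rational(1, 5), S)
Function('J')(o, Y) = 0 (Function('J')(o, Y) = Mul(Rational(1, 5), Pow(0, 2)) = Mul(Rational(1, 5), 0) = 0)
m = 11720 (m = Add(Add(6700, 4935), 85) = Add(11635, 85) = 11720)
Pow(Add(m, Function('J')(-35, 0)), Rational(1, 2)) = Pow(Add(11720, 0), Rational(1, 2)) = Pow(11720, Rational(1, 2)) = Mul(2, Pow(2930, Rational(1, 2)))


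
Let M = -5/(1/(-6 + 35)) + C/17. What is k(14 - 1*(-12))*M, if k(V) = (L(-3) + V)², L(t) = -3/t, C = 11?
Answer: -1788966/17 ≈ -1.0523e+5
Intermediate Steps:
M = -2454/17 (M = -5/(1/(-6 + 35)) + 11/17 = -5/(1/29) + 11*(1/17) = -5/1/29 + 11/17 = -5*29 + 11/17 = -145 + 11/17 = -2454/17 ≈ -144.35)
k(V) = (1 + V)² (k(V) = (-3/(-3) + V)² = (-3*(-⅓) + V)² = (1 + V)²)
k(14 - 1*(-12))*M = (1 + (14 - 1*(-12)))²*(-2454/17) = (1 + (14 + 12))²*(-2454/17) = (1 + 26)²*(-2454/17) = 27²*(-2454/17) = 729*(-2454/17) = -1788966/17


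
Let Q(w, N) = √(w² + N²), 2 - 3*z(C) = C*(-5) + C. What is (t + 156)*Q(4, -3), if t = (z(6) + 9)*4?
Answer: 3400/3 ≈ 1133.3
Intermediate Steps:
z(C) = ⅔ + 4*C/3 (z(C) = ⅔ - (C*(-5) + C)/3 = ⅔ - (-5*C + C)/3 = ⅔ - (-4)*C/3 = ⅔ + 4*C/3)
t = 212/3 (t = ((⅔ + (4/3)*6) + 9)*4 = ((⅔ + 8) + 9)*4 = (26/3 + 9)*4 = (53/3)*4 = 212/3 ≈ 70.667)
Q(w, N) = √(N² + w²)
(t + 156)*Q(4, -3) = (212/3 + 156)*√((-3)² + 4²) = 680*√(9 + 16)/3 = 680*√25/3 = (680/3)*5 = 3400/3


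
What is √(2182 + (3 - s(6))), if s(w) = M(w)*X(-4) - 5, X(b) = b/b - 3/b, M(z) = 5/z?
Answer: 5*√12606/12 ≈ 46.782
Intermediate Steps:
X(b) = 1 - 3/b
s(w) = -5 + 35/(4*w) (s(w) = (5/w)*((-3 - 4)/(-4)) - 5 = (5/w)*(-¼*(-7)) - 5 = (5/w)*(7/4) - 5 = 35/(4*w) - 5 = -5 + 35/(4*w))
√(2182 + (3 - s(6))) = √(2182 + (3 - (-5 + (35/4)/6))) = √(2182 + (3 - (-5 + (35/4)*(⅙)))) = √(2182 + (3 - (-5 + 35/24))) = √(2182 + (3 - 1*(-85/24))) = √(2182 + (3 + 85/24)) = √(2182 + 157/24) = √(52525/24) = 5*√12606/12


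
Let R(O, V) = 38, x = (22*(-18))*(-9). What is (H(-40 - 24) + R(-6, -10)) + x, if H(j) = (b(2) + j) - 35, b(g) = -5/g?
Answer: 7001/2 ≈ 3500.5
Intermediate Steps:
x = 3564 (x = -396*(-9) = 3564)
H(j) = -75/2 + j (H(j) = (-5/2 + j) - 35 = -75/2 + j)
(H(-40 - 24) + R(-6, -10)) + x = ((-75/2 + (-40 - 24)) + 38) + 3564 = ((-75/2 - 64) + 38) + 3564 = (-203/2 + 38) + 3564 = -127/2 + 3564 = 7001/2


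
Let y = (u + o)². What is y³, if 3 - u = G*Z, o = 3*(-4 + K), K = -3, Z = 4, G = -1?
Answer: 7529536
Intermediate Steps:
o = -21 (o = 3*(-4 - 3) = 3*(-7) = -21)
u = 7 (u = 3 - (-1)*4 = 3 - 1*(-4) = 3 + 4 = 7)
y = 196 (y = (7 - 21)² = (-14)² = 196)
y³ = 196³ = 7529536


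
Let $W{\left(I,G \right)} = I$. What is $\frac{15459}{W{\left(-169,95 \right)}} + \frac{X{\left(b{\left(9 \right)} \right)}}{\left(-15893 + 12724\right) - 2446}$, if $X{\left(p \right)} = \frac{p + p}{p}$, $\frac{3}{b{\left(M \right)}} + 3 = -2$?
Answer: $- \frac{86802623}{948935} \approx -91.474$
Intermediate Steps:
$b{\left(M \right)} = - \frac{3}{5}$ ($b{\left(M \right)} = \frac{3}{-3 - 2} = \frac{3}{-5} = 3 \left(- \frac{1}{5}\right) = - \frac{3}{5}$)
$X{\left(p \right)} = 2$ ($X{\left(p \right)} = \frac{2 p}{p} = 2$)
$\frac{15459}{W{\left(-169,95 \right)}} + \frac{X{\left(b{\left(9 \right)} \right)}}{\left(-15893 + 12724\right) - 2446} = \frac{15459}{-169} + \frac{2}{\left(-15893 + 12724\right) - 2446} = 15459 \left(- \frac{1}{169}\right) + \frac{2}{-3169 - 2446} = - \frac{15459}{169} + \frac{2}{-5615} = - \frac{15459}{169} + 2 \left(- \frac{1}{5615}\right) = - \frac{15459}{169} - \frac{2}{5615} = - \frac{86802623}{948935}$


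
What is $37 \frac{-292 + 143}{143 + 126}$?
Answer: $- \frac{5513}{269} \approx -20.494$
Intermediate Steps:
$37 \frac{-292 + 143}{143 + 126} = 37 \left(- \frac{149}{269}\right) = - \frac{5513}{269}$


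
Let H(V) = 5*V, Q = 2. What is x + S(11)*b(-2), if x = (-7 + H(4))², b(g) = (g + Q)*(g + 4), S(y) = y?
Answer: 169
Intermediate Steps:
b(g) = (2 + g)*(4 + g) (b(g) = (g + 2)*(g + 4) = (2 + g)*(4 + g))
x = 169 (x = (-7 + 5*4)² = (-7 + 20)² = 13² = 169)
x + S(11)*b(-2) = 169 + 11*(8 + (-2)² + 6*(-2)) = 169 + 11*(8 + 4 - 12) = 169 + 11*0 = 169 + 0 = 169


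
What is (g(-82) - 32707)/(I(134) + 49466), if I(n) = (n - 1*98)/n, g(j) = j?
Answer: -2196863/3314240 ≈ -0.66286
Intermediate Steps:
I(n) = (-98 + n)/n (I(n) = (n - 98)/n = (-98 + n)/n)
(g(-82) - 32707)/(I(134) + 49466) = (-82 - 32707)/((-98 + 134)/134 + 49466) = -32789/((1/134)*36 + 49466) = -32789/(18/67 + 49466) = -32789/3314240/67 = -32789*67/3314240 = -2196863/3314240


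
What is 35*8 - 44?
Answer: 236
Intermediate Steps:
35*8 - 44 = 280 - 44 = 236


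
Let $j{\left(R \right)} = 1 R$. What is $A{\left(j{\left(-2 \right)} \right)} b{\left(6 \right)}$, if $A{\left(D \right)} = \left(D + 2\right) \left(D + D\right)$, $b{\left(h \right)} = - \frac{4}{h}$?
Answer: $0$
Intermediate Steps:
$j{\left(R \right)} = R$
$A{\left(D \right)} = 2 D \left(2 + D\right)$ ($A{\left(D \right)} = \left(2 + D\right) 2 D = 2 D \left(2 + D\right)$)
$A{\left(j{\left(-2 \right)} \right)} b{\left(6 \right)} = 2 \left(-2\right) \left(2 - 2\right) \left(- \frac{4}{6}\right) = 2 \left(-2\right) 0 \left(\left(-4\right) \frac{1}{6}\right) = 0 \left(- \frac{2}{3}\right) = 0$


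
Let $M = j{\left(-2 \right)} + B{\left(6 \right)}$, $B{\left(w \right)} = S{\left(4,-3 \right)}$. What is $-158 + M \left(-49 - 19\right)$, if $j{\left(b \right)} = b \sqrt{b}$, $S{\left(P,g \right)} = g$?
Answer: $46 + 136 i \sqrt{2} \approx 46.0 + 192.33 i$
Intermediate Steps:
$B{\left(w \right)} = -3$
$j{\left(b \right)} = b^{\frac{3}{2}}$
$M = -3 - 2 i \sqrt{2}$ ($M = \left(-2\right)^{\frac{3}{2}} - 3 = - 2 i \sqrt{2} - 3 = -3 - 2 i \sqrt{2} \approx -3.0 - 2.8284 i$)
$-158 + M \left(-49 - 19\right) = -158 + \left(-3 - 2 i \sqrt{2}\right) \left(-49 - 19\right) = -158 + \left(-3 - 2 i \sqrt{2}\right) \left(-68\right) = -158 + \left(204 + 136 i \sqrt{2}\right) = 46 + 136 i \sqrt{2}$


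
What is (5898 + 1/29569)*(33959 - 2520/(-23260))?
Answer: 6887750409019609/34388747 ≈ 2.0029e+8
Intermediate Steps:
(5898 + 1/29569)*(33959 - 2520/(-23260)) = (5898 + 1/29569)*(33959 - 2520*(-1/23260)) = 174397963*(33959 + 126/1163)/29569 = (174397963/29569)*(39494443/1163) = 6887750409019609/34388747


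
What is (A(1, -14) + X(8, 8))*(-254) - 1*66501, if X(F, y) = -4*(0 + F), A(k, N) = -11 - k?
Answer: -55325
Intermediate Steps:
X(F, y) = -4*F
(A(1, -14) + X(8, 8))*(-254) - 1*66501 = ((-11 - 1*1) - 4*8)*(-254) - 1*66501 = ((-11 - 1) - 32)*(-254) - 66501 = (-12 - 32)*(-254) - 66501 = -44*(-254) - 66501 = 11176 - 66501 = -55325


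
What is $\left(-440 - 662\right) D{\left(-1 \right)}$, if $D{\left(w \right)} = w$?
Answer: $1102$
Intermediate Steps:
$\left(-440 - 662\right) D{\left(-1 \right)} = \left(-440 - 662\right) \left(-1\right) = \left(-1102\right) \left(-1\right) = 1102$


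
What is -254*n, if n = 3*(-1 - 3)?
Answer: 3048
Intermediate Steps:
n = -12 (n = 3*(-4) = -12)
-254*n = -254*(-12) = 3048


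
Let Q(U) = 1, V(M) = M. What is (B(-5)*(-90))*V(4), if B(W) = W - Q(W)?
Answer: 2160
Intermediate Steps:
B(W) = -1 + W (B(W) = W - 1*1 = W - 1 = -1 + W)
(B(-5)*(-90))*V(4) = ((-1 - 5)*(-90))*4 = -6*(-90)*4 = 540*4 = 2160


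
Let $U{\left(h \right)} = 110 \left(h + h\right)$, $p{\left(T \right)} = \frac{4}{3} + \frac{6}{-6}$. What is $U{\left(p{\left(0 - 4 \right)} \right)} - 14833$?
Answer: $- \frac{44279}{3} \approx -14760.0$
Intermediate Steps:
$p{\left(T \right)} = \frac{1}{3}$ ($p{\left(T \right)} = 4 \cdot \frac{1}{3} + 6 \left(- \frac{1}{6}\right) = \frac{4}{3} - 1 = \frac{1}{3}$)
$U{\left(h \right)} = 220 h$ ($U{\left(h \right)} = 110 \cdot 2 h = 220 h$)
$U{\left(p{\left(0 - 4 \right)} \right)} - 14833 = 220 \cdot \frac{1}{3} - 14833 = \frac{220}{3} - 14833 = - \frac{44279}{3}$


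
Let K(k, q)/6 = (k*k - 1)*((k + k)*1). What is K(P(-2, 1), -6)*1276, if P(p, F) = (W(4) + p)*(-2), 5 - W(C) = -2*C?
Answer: -162705312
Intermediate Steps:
W(C) = 5 + 2*C (W(C) = 5 - (-2)*C = 5 + 2*C)
P(p, F) = -26 - 2*p (P(p, F) = ((5 + 2*4) + p)*(-2) = ((5 + 8) + p)*(-2) = (13 + p)*(-2) = -26 - 2*p)
K(k, q) = 12*k*(-1 + k²) (K(k, q) = 6*((k*k - 1)*((k + k)*1)) = 6*((k² - 1)*((2*k)*1)) = 6*((-1 + k²)*(2*k)) = 6*(2*k*(-1 + k²)) = 12*k*(-1 + k²))
K(P(-2, 1), -6)*1276 = (12*(-26 - 2*(-2))*(-1 + (-26 - 2*(-2))²))*1276 = (12*(-26 + 4)*(-1 + (-26 + 4)²))*1276 = (12*(-22)*(-1 + (-22)²))*1276 = (12*(-22)*(-1 + 484))*1276 = (12*(-22)*483)*1276 = -127512*1276 = -162705312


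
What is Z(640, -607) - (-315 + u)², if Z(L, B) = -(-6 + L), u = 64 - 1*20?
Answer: -74075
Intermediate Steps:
u = 44 (u = 64 - 20 = 44)
Z(L, B) = 6 - L
Z(640, -607) - (-315 + u)² = (6 - 1*640) - (-315 + 44)² = (6 - 640) - 1*(-271)² = -634 - 1*73441 = -634 - 73441 = -74075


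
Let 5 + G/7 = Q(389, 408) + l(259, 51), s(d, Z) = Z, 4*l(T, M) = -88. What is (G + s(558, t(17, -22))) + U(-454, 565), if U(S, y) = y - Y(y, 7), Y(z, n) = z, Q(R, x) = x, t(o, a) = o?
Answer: 2684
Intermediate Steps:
l(T, M) = -22 (l(T, M) = (¼)*(-88) = -22)
G = 2667 (G = -35 + 7*(408 - 22) = -35 + 7*386 = -35 + 2702 = 2667)
U(S, y) = 0 (U(S, y) = y - y = 0)
(G + s(558, t(17, -22))) + U(-454, 565) = (2667 + 17) + 0 = 2684 + 0 = 2684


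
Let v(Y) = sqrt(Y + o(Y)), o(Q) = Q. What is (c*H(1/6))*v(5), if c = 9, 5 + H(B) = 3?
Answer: -18*sqrt(10) ≈ -56.921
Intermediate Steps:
H(B) = -2 (H(B) = -5 + 3 = -2)
v(Y) = sqrt(2)*sqrt(Y) (v(Y) = sqrt(Y + Y) = sqrt(2*Y) = sqrt(2)*sqrt(Y))
(c*H(1/6))*v(5) = (9*(-2))*(sqrt(2)*sqrt(5)) = -18*sqrt(10)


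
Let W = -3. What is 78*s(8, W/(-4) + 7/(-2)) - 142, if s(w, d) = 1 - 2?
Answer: -220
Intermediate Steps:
s(w, d) = -1
78*s(8, W/(-4) + 7/(-2)) - 142 = 78*(-1) - 142 = -78 - 142 = -220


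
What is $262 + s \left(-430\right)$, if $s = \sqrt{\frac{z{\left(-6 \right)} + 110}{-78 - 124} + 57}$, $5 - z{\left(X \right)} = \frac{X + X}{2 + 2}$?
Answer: $262 - \frac{430 \sqrt{575498}}{101} \approx -2967.8$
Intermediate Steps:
$z{\left(X \right)} = 5 - \frac{X}{2}$ ($z{\left(X \right)} = 5 - \frac{X + X}{2 + 2} = 5 - \frac{2 X}{4} = 5 - 2 X \frac{1}{4} = 5 - \frac{X}{2}$)
$s = \frac{\sqrt{575498}}{101}$ ($s = \sqrt{\frac{\left(5 - -3\right) + 110}{-78 - 124} + 57} = \sqrt{\frac{\left(5 + 3\right) + 110}{-202} + 57} = \sqrt{\left(8 + 110\right) \left(- \frac{1}{202}\right) + 57} = \sqrt{118 \left(- \frac{1}{202}\right) + 57} = \sqrt{- \frac{59}{101} + 57} = \sqrt{\frac{5698}{101}} = \frac{\sqrt{575498}}{101} \approx 7.511$)
$262 + s \left(-430\right) = 262 + \frac{\sqrt{575498}}{101} \left(-430\right) = 262 - \frac{430 \sqrt{575498}}{101}$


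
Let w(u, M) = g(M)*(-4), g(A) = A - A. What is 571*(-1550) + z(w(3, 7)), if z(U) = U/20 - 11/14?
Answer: -12390711/14 ≈ -8.8505e+5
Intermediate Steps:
g(A) = 0
w(u, M) = 0 (w(u, M) = 0*(-4) = 0)
z(U) = -11/14 + U/20 (z(U) = U*(1/20) - 11*1/14 = U/20 - 11/14 = -11/14 + U/20)
571*(-1550) + z(w(3, 7)) = 571*(-1550) + (-11/14 + (1/20)*0) = -885050 + (-11/14 + 0) = -885050 - 11/14 = -12390711/14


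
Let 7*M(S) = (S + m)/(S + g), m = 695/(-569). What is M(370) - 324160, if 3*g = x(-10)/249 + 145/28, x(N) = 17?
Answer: -1434167516980060/4424260069 ≈ -3.2416e+5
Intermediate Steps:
m = -695/569 (m = 695*(-1/569) = -695/569 ≈ -1.2214)
g = 36581/20916 (g = (17/249 + 145/28)/3 = (1/3)*(36581/6972) = 36581/20916 ≈ 1.7489)
M(S) = (-695/569 + S)/(7*(36581/20916 + S)) (M(S) = ((S - 695/569)/(S + 36581/20916))/7 = ((-695/569 + S)/(36581/20916 + S))/7 = (-695/569 + S)/(7*(36581/20916 + S)))
M(370) - 324160 = 2988*(-695 + 569*370)/(569*(36581 + 20916*370)) - 324160 = 2988*(-695 + 210530)/(569*(36581 + 7738920)) - 324160 = (2988/569)*209835/7775501 - 324160 = (2988/569)*(1/7775501)*209835 - 324160 = 626986980/4424260069 - 324160 = -1434167516980060/4424260069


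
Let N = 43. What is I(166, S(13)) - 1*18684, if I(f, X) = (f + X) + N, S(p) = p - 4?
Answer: -18466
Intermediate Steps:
S(p) = -4 + p
I(f, X) = 43 + X + f (I(f, X) = (f + X) + 43 = (X + f) + 43 = 43 + X + f)
I(166, S(13)) - 1*18684 = (43 + (-4 + 13) + 166) - 1*18684 = (43 + 9 + 166) - 18684 = 218 - 18684 = -18466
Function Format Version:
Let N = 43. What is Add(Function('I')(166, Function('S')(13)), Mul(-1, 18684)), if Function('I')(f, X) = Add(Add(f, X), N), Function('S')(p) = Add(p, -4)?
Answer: -18466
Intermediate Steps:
Function('S')(p) = Add(-4, p)
Function('I')(f, X) = Add(43, X, f) (Function('I')(f, X) = Add(Add(f, X), 43) = Add(Add(X, f), 43) = Add(43, X, f))
Add(Function('I')(166, Function('S')(13)), Mul(-1, 18684)) = Add(Add(43, Add(-4, 13), 166), Mul(-1, 18684)) = Add(Add(43, 9, 166), -18684) = Add(218, -18684) = -18466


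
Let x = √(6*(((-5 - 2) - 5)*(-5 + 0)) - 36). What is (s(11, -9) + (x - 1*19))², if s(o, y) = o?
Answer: 100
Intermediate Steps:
x = 18 (x = √(6*((-7 - 5)*(-5)) - 36) = √(6*(-12*(-5)) - 36) = √(6*60 - 36) = √(360 - 36) = √324 = 18)
(s(11, -9) + (x - 1*19))² = (11 + (18 - 1*19))² = (11 + (18 - 19))² = (11 - 1)² = 10² = 100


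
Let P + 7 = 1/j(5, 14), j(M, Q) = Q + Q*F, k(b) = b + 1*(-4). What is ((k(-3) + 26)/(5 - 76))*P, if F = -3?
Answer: 3743/1988 ≈ 1.8828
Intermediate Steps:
k(b) = -4 + b (k(b) = b - 4 = -4 + b)
j(M, Q) = -2*Q (j(M, Q) = Q + Q*(-3) = Q - 3*Q = -2*Q)
P = -197/28 (P = -7 + 1/(-2*14) = -7 + 1/(-28) = -7 - 1/28 = -197/28 ≈ -7.0357)
((k(-3) + 26)/(5 - 76))*P = (((-4 - 3) + 26)/(5 - 76))*(-197/28) = ((-7 + 26)/(-71))*(-197/28) = (19*(-1/71))*(-197/28) = -19/71*(-197/28) = 3743/1988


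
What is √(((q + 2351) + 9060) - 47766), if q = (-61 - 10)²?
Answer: I*√31314 ≈ 176.96*I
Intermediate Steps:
q = 5041 (q = (-71)² = 5041)
√(((q + 2351) + 9060) - 47766) = √(((5041 + 2351) + 9060) - 47766) = √((7392 + 9060) - 47766) = √(16452 - 47766) = √(-31314) = I*√31314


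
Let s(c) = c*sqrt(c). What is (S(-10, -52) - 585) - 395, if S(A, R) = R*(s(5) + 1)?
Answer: -1032 - 260*sqrt(5) ≈ -1613.4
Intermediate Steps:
s(c) = c**(3/2)
S(A, R) = R*(1 + 5*sqrt(5)) (S(A, R) = R*(5**(3/2) + 1) = R*(5*sqrt(5) + 1) = R*(1 + 5*sqrt(5)))
(S(-10, -52) - 585) - 395 = (-52*(1 + 5*sqrt(5)) - 585) - 395 = ((-52 - 260*sqrt(5)) - 585) - 395 = (-637 - 260*sqrt(5)) - 395 = -1032 - 260*sqrt(5)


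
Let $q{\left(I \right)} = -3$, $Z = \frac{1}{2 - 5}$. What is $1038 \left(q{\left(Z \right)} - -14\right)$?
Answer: $11418$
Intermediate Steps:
$Z = - \frac{1}{3}$ ($Z = \frac{1}{-3} = - \frac{1}{3} \approx -0.33333$)
$1038 \left(q{\left(Z \right)} - -14\right) = 1038 \left(-3 - -14\right) = 1038 \left(-3 + 14\right) = 1038 \cdot 11 = 11418$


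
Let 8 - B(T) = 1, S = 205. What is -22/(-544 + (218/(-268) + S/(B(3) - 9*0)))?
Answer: 20636/483565 ≈ 0.042675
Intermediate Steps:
B(T) = 7 (B(T) = 8 - 1*1 = 8 - 1 = 7)
-22/(-544 + (218/(-268) + S/(B(3) - 9*0))) = -22/(-544 + (218/(-268) + 205/(7 - 9*0))) = -22/(-544 + (218*(-1/268) + 205/(7 + 0))) = -22/(-544 + (-109/134 + 205/7)) = -22/(-544 + 26707/938) = -22/(-483565/938) = -22*(-938/483565) = 20636/483565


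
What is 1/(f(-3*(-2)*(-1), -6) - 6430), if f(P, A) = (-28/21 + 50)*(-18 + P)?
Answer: -1/7598 ≈ -0.00013161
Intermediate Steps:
f(P, A) = -876 + 146*P/3 (f(P, A) = (-28*1/21 + 50)*(-18 + P) = (-4/3 + 50)*(-18 + P) = 146*(-18 + P)/3 = -876 + 146*P/3)
1/(f(-3*(-2)*(-1), -6) - 6430) = 1/((-876 + 146*(-3*(-2)*(-1))/3) - 6430) = 1/((-876 + 146*(6*(-1))/3) - 6430) = 1/((-876 + (146/3)*(-6)) - 6430) = 1/((-876 - 292) - 6430) = 1/(-1168 - 6430) = 1/(-7598) = -1/7598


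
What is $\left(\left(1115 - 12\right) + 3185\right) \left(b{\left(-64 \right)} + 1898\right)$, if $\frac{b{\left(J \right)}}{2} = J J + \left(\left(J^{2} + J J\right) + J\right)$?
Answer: $112971648$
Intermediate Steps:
$b{\left(J \right)} = 2 J + 6 J^{2}$ ($b{\left(J \right)} = 2 \left(J J + \left(\left(J^{2} + J J\right) + J\right)\right) = 2 \left(J^{2} + \left(\left(J^{2} + J^{2}\right) + J\right)\right) = 2 \left(J^{2} + \left(2 J^{2} + J\right)\right) = 2 \left(J^{2} + \left(J + 2 J^{2}\right)\right) = 2 \left(J + 3 J^{2}\right) = 2 J + 6 J^{2}$)
$\left(\left(1115 - 12\right) + 3185\right) \left(b{\left(-64 \right)} + 1898\right) = \left(\left(1115 - 12\right) + 3185\right) \left(2 \left(-64\right) \left(1 + 3 \left(-64\right)\right) + 1898\right) = \left(\left(1115 - 12\right) + 3185\right) \left(2 \left(-64\right) \left(1 - 192\right) + 1898\right) = \left(1103 + 3185\right) \left(2 \left(-64\right) \left(-191\right) + 1898\right) = 4288 \left(24448 + 1898\right) = 4288 \cdot 26346 = 112971648$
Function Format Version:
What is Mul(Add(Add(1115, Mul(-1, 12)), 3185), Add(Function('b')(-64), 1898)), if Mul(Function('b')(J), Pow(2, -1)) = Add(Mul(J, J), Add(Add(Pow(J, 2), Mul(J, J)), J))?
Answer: 112971648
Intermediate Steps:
Function('b')(J) = Add(Mul(2, J), Mul(6, Pow(J, 2))) (Function('b')(J) = Mul(2, Add(Mul(J, J), Add(Add(Pow(J, 2), Mul(J, J)), J))) = Mul(2, Add(Pow(J, 2), Add(Add(Pow(J, 2), Pow(J, 2)), J))) = Mul(2, Add(Pow(J, 2), Add(Mul(2, Pow(J, 2)), J))) = Mul(2, Add(Pow(J, 2), Add(J, Mul(2, Pow(J, 2))))) = Mul(2, Add(J, Mul(3, Pow(J, 2)))) = Add(Mul(2, J), Mul(6, Pow(J, 2))))
Mul(Add(Add(1115, Mul(-1, 12)), 3185), Add(Function('b')(-64), 1898)) = Mul(Add(Add(1115, Mul(-1, 12)), 3185), Add(Mul(2, -64, Add(1, Mul(3, -64))), 1898)) = Mul(Add(Add(1115, -12), 3185), Add(Mul(2, -64, Add(1, -192)), 1898)) = Mul(Add(1103, 3185), Add(Mul(2, -64, -191), 1898)) = Mul(4288, Add(24448, 1898)) = Mul(4288, 26346) = 112971648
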